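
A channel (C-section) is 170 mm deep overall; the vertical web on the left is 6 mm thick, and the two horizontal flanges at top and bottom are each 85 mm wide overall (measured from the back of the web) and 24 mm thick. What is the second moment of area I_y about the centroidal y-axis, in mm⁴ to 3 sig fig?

Break the section into simple shapes (no overlaps), measuring from the bottom-left corner of the bounding box.
Web: 6 × 170, A = 1 020 mm², x = 3 mm, Ī = 3 060 mm⁴.
Top flange (beyond web): 79 × 24, A = 1 896 mm², x = 45.5 mm, Ī = 986 078 mm⁴.
Bottom flange (beyond web): 79 × 24, A = 1 896 mm², x = 45.5 mm, Ī = 986 078 mm⁴.
Centroid: x̄ = ΣA·x / ΣA = 36.491 mm.
Transfer each piece to the centroidal y-axis using Ī + A·d² with d = x − 36.491:
  web: d = -33.491 mm → contributes +1 147 159 mm⁴
  top flange (beyond web): d = 9.0087 mm → contributes +1 139 952 mm⁴
  bottom flange (beyond web): d = 9.0087 mm → contributes +1 139 952 mm⁴
Total I = 3 427 063 mm⁴.

I_y ≈ 3.43 × 10⁶ mm⁴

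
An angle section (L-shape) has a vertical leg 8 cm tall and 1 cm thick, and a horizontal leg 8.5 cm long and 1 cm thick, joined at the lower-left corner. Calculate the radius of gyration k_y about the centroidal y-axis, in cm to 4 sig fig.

k_y ≈ 2.612 cm

Break the section into simple shapes (no overlaps), measuring from the bottom-left corner of the bounding box.
Vertical leg: 1 × 8, A = 8 cm², x = 0.5 cm, Ī = 0.666667 cm⁴.
Horizontal leg (remainder): 7.5 × 1, A = 7.5 cm², x = 4.75 cm, Ī = 35.1563 cm⁴.
Centroid: x̄ = ΣA·x / ΣA = 2.55645 cm.
Transfer each piece to the centroidal y-axis using Ī + A·d² with d = x − 2.55645:
  vertical leg: d = -2.05645 cm → contributes +34.4986 cm⁴
  horizontal leg (remainder): d = 2.19355 cm → contributes +71.2437 cm⁴
Total I = 105.742 cm⁴.
Radius of gyration: k = √(I/A) = √(105.742 / 15.5) = 2.61191 cm.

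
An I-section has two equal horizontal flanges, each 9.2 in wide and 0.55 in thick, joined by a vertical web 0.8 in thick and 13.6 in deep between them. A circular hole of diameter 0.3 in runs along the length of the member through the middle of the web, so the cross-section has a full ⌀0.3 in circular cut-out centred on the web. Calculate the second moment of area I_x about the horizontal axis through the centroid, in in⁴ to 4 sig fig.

Break the section into simple shapes (no overlaps), measuring from the bottom-left corner of the bounding box.
Bottom flange: 9.2 × 0.55, A = 5.06 in², y = 0.275 in, Ī = 0.127554 in⁴.
Web: 0.8 × 13.6, A = 10.88 in², y = 7.35 in, Ī = 167.697 in⁴.
Top flange: 9.2 × 0.55, A = 5.06 in², y = 14.425 in, Ī = 0.127554 in⁴.
Hole (subtracted): ⌀0.3, A = 0.0706858 in², y = 7.35 in, Ī = 0.000397608 in⁴.
By symmetry the centroid is at mid-height, ȳ = 7.35 in.
Transfer each piece to the horizontal axis through the centroid using Ī + A·d² with d = y − 7.35:
  bottom flange: d = -7.075 in → contributes +253.409 in⁴
  web: d = 0 in → contributes +167.697 in⁴
  top flange: d = 7.075 in → contributes +253.409 in⁴
  hole: d = 0 in → contributes −0.000397608 in⁴
Total I = 674.515 in⁴.

I_x ≈ 674.5 in⁴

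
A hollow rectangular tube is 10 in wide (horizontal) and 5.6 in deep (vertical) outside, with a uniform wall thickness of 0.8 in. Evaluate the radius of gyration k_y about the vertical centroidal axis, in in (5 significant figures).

Treat the section as a set of non-overlapping primitives; coordinates are from the bounding-box lower-left.
Outer rectangle: 10 × 5.6, A = 56 in², x = 5 in, Ī = 466.6667 in⁴.
Inner void (subtracted): 8.4 × 4, A = 33.6 in², x = 5 in, Ī = 197.568 in⁴.
By symmetry the centroid is at mid-width, x̄ = 5 in.
All pieces are centred on the vertical centroidal axis, so I = ΣĪ (holes subtracted) = 269.0987 in⁴.
Radius of gyration: k = √(I/A) = √(269.0987 / 22.4) = 3.466026 in.

k_y ≈ 3.4660 in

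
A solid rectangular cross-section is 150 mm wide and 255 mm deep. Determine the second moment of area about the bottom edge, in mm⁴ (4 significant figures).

I_base ≈ 8.291 × 10⁸ mm⁴

The section: 150 × 255, A = 38 250 mm², y = 127.5 mm, Ī = 207 267 188 mm⁴.
Transfer it to a horizontal axis along the bottom face using Ī + A·d² with d = y − 0:
  the section: d = 127.5 mm → contributes +829 068 750 mm⁴
Total I = 829 068 750 mm⁴.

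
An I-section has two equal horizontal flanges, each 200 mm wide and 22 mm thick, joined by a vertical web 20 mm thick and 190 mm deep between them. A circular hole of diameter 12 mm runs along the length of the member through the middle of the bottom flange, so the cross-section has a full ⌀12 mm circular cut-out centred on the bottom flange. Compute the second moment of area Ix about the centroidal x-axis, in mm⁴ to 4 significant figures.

Treat the section as a set of non-overlapping primitives; coordinates are from the bounding-box lower-left.
Bottom flange: 200 × 22, A = 4 400 mm², y = 11 mm, Ī = 177 467 mm⁴.
Web: 20 × 190, A = 3 800 mm², y = 117 mm, Ī = 11 431 667 mm⁴.
Top flange: 200 × 22, A = 4 400 mm², y = 223 mm, Ī = 177 467 mm⁴.
Hole (subtracted): ⌀12, A = 113.097 mm², y = 11 mm, Ī = 1017.88 mm⁴.
Centroid: ȳ = ΣA·y / ΣA = 117.96 mm.
Transfer each piece to the centroidal x-axis using Ī + A·d² with d = y − 117.96:
  bottom flange: d = -106.96 mm → contributes +50 515 477 mm⁴
  web: d = -0.960071 mm → contributes +11 435 169 mm⁴
  top flange: d = 105.04 mm → contributes +48 724 368 mm⁴
  hole: d = -106.96 mm → contributes −1 294 903 mm⁴
Total I = 109 380 111 mm⁴.

Ix ≈ 1.094 × 10⁸ mm⁴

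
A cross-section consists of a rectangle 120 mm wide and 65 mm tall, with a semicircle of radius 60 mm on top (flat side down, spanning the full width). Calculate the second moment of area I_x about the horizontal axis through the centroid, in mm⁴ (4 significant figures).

I_x ≈ 1.518 × 10⁷ mm⁴

Break the section into simple shapes (no overlaps), measuring from the bottom-left corner of the bounding box.
Rectangular body: 120 × 65, A = 7 800 mm², y = 32.5 mm, Ī = 2 746 250 mm⁴.
Semicircular cap: semicircle r = 60, A = 5654.87 mm², y = 90.4648 mm, Ī = 1 422 450 mm⁴.
Centroid: ȳ = ΣA·y / ΣA = 56.8617 mm.
Transfer each piece to the horizontal axis through the centroid using Ī + A·d² with d = y − 56.8617:
  rectangular body: d = -24.3617 mm → contributes +7 375 484 mm⁴
  semicircular cap: d = 33.6031 mm → contributes +7 807 751 mm⁴
Total I = 15 183 234 mm⁴.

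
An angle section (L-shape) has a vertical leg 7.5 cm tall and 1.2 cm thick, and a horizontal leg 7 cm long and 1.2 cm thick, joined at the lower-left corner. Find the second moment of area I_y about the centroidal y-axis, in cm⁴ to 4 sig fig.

I_y ≈ 68.67 cm⁴

Treat the section as a set of non-overlapping primitives; coordinates are from the bounding-box lower-left.
Vertical leg: 1.2 × 7.5, A = 9 cm², x = 0.6 cm, Ī = 1.08 cm⁴.
Horizontal leg (remainder): 5.8 × 1.2, A = 6.96 cm², x = 4.1 cm, Ī = 19.5112 cm⁴.
Centroid: x̄ = ΣA·x / ΣA = 2.12632 cm.
Transfer each piece to the centroidal y-axis using Ī + A·d² with d = x − 2.12632:
  vertical leg: d = -1.52632 cm → contributes +22.0468 cm⁴
  horizontal leg (remainder): d = 1.97368 cm → contributes +46.6234 cm⁴
Total I = 68.6701 cm⁴.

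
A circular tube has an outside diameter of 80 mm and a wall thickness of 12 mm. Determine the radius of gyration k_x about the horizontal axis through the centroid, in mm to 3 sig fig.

k_x ≈ 24.4 mm

Break the section into simple shapes (no overlaps), measuring from the bottom-left corner of the bounding box.
Outer circle: ⌀80, A = 5026.5 mm², y = 40 mm, Ī = 2 010 619 mm⁴.
Bore (subtracted): ⌀56, A = 2 463 mm², y = 40 mm, Ī = 482 750 mm⁴.
By symmetry the centroid is at mid-height, ȳ = 40 mm.
All pieces are centred on the horizontal axis through the centroid, so I = ΣĪ (holes subtracted) = 1 527 870 mm⁴.
Radius of gyration: k = √(I/A) = √(1 527 870 / 2563.5) = 24.413 mm.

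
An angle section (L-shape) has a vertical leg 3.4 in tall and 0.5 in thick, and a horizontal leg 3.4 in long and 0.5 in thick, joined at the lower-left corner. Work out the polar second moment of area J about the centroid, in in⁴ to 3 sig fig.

Split into non-overlapping primitives; take the origin at the lower-left of the bounding box.
Vertical leg: 0.5 × 3.4, A = 1.7 in², y = 1.7 in, Ī = 1.6377 in⁴.
Horizontal leg (remainder): 2.9 × 0.5, A = 1.45 in², y = 0.25 in, Ī = 0.030208 in⁴.
Centroid: ȳ = ΣA·y / ΣA = 1.0325 in.
Transfer each piece to the centroidal x-axis using Ī + A·d² with d = y − 1.0325:
  vertical leg: d = 0.66746 in → contributes +2.395 in⁴
  horizontal leg (remainder): d = -0.78254 in → contributes +0.91814 in⁴
Total I = 3.3132 in⁴.
For the y-axis: x̄ = 1.0325 in.
Repeating about the centroidal y-axis gives I_y = 3.3132 in⁴.
Polar second moment: J = I_x + I_y = 6.6263 in⁴.

J ≈ 6.63 in⁴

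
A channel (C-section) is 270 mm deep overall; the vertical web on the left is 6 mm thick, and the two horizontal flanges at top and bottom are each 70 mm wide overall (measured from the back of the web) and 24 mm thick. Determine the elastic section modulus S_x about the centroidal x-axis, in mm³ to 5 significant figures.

S_x ≈ 4.1826 × 10⁵ mm³

Decompose the section into non-overlapping parts with the origin at the bottom-left of its bounding rectangle.
Web: 6 × 270, A = 1 620 mm², y = 135 mm, Ī = 9 841 500 mm⁴.
Top flange (beyond web): 64 × 24, A = 1 536 mm², y = 258 mm, Ī = 73 728 mm⁴.
Bottom flange (beyond web): 64 × 24, A = 1 536 mm², y = 12 mm, Ī = 73 728 mm⁴.
By symmetry the centroid is at mid-height, ȳ = 135 mm.
Transfer each piece to the centroidal x-axis using Ī + A·d² with d = y − 135:
  web: d = 0 mm → contributes +9 841 500 mm⁴
  top flange (beyond web): d = 123 mm → contributes +23 311 872 mm⁴
  bottom flange (beyond web): d = -123 mm → contributes +23 311 872 mm⁴
Total I = 56 465 244 mm⁴.
Extreme fibre distance c = 135 mm; S = I/c = 418261.1 mm³.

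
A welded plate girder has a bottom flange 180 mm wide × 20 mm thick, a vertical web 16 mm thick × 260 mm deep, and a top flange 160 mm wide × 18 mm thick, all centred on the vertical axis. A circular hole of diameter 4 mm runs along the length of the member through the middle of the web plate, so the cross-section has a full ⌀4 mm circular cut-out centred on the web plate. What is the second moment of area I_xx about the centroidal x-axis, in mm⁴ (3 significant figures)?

I_xx ≈ 1.49 × 10⁸ mm⁴

Split into non-overlapping primitives; take the origin at the lower-left of the bounding box.
Bottom plate: 180 × 20, A = 3 600 mm², y = 10 mm, Ī = 120 000 mm⁴.
Web plate: 16 × 260, A = 4 160 mm², y = 150 mm, Ī = 23 434 667 mm⁴.
Top plate: 160 × 18, A = 2 880 mm², y = 289 mm, Ī = 77 760 mm⁴.
Hole (subtracted): ⌀4, A = 12.566 mm², y = 150 mm, Ī = 12.566 mm⁴.
Centroid: ȳ = ΣA·y / ΣA = 140.24 mm.
Transfer each piece to the centroidal x-axis using Ī + A·d² with d = y − 140.24:
  bottom plate: d = -130.24 mm → contributes +61 188 708 mm⁴
  web plate: d = 9.7559 mm → contributes +23 830 604 mm⁴
  top plate: d = 148.76 mm → contributes +63 807 301 mm⁴
  hole: d = 9.7559 mm → contributes −1208.6 mm⁴
Total I = 148 825 404 mm⁴.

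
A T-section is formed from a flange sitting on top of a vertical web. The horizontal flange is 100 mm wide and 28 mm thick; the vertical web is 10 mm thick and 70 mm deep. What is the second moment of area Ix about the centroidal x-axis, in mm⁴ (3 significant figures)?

Treat the section as a set of non-overlapping primitives; coordinates are from the bounding-box lower-left.
Flange: 100 × 28, A = 2 800 mm², y = 84 mm, Ī = 182 933 mm⁴.
Web: 10 × 70, A = 700 mm², y = 35 mm, Ī = 285 833 mm⁴.
Centroid: ȳ = ΣA·y / ΣA = 74.2 mm.
Transfer each piece to the centroidal x-axis using Ī + A·d² with d = y − 74.2:
  flange: d = 9.8 mm → contributes +451 845 mm⁴
  web: d = -39.2 mm → contributes +1 361 481 mm⁴
Total I = 1 813 327 mm⁴.

Ix ≈ 1.81 × 10⁶ mm⁴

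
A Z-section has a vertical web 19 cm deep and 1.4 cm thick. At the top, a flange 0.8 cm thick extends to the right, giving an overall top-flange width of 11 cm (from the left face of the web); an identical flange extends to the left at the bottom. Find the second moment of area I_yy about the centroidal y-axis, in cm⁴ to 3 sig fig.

I_yy ≈ 587 cm⁴

Break the section into simple shapes (no overlaps), measuring from the bottom-left corner of the bounding box.
Web: 1.4 × 19, A = 26.6 cm², x = 10.3 cm, Ī = 4.3447 cm⁴.
Top flange (beyond web): 9.6 × 0.8, A = 7.68 cm², x = 15.8 cm, Ī = 58.982 cm⁴.
Bottom flange (beyond web): 9.6 × 0.8, A = 7.68 cm², x = 4.8 cm, Ī = 58.982 cm⁴.
Centroid: x̄ = ΣA·x / ΣA = 10.3 cm.
Transfer each piece to the centroidal y-axis using Ī + A·d² with d = x − 10.3:
  web: d = 0 cm → contributes +4.3447 cm⁴
  top flange (beyond web): d = 5.5 cm → contributes +291.3 cm⁴
  bottom flange (beyond web): d = -5.5 cm → contributes +291.3 cm⁴
Total I = 586.95 cm⁴.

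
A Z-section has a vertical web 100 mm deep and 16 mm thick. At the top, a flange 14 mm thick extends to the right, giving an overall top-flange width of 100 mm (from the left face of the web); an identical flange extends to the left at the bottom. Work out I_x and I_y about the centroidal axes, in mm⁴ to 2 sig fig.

Break the section into simple shapes (no overlaps), measuring from the bottom-left corner of the bounding box.
Web: 16 × 100, A = 1 600 mm², y = 50 mm, Ī = 1 333 333 mm⁴.
Top flange (beyond web): 84 × 14, A = 1 176 mm², y = 93 mm, Ī = 19 208 mm⁴.
Bottom flange (beyond web): 84 × 14, A = 1 176 mm², y = 7 mm, Ī = 19 208 mm⁴.
Centroid: ȳ = ΣA·y / ΣA = 50 mm.
Transfer each piece to the centroidal x-axis using Ī + A·d² with d = y − 50:
  web: d = 0 mm → contributes +1 333 333 mm⁴
  top flange (beyond web): d = 43 mm → contributes +2 193 632 mm⁴
  bottom flange (beyond web): d = -43 mm → contributes +2 193 632 mm⁴
Total I = 5 720 597 mm⁴.
For the y-axis: x̄ = 92 mm.
Repeating about the centroidal y-axis gives I_y = 7 297 109 mm⁴.

I_x ≈ 5.7 × 10⁶ mm⁴, I_y ≈ 7.3 × 10⁶ mm⁴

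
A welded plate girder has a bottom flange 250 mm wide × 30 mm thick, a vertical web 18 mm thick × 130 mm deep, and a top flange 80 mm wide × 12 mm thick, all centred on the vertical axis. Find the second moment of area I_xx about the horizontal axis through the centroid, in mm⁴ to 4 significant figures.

I_xx ≈ 3.052 × 10⁷ mm⁴

Break the section into simple shapes (no overlaps), measuring from the bottom-left corner of the bounding box.
Bottom plate: 250 × 30, A = 7 500 mm², y = 15 mm, Ī = 562 500 mm⁴.
Web plate: 18 × 130, A = 2 340 mm², y = 95 mm, Ī = 3 295 500 mm⁴.
Top plate: 80 × 12, A = 960 mm², y = 166 mm, Ī = 11 520 mm⁴.
Centroid: ȳ = ΣA·y / ΣA = 45.7556 mm.
Transfer each piece to the horizontal axis through the centroid using Ī + A·d² with d = y − 45.7556:
  bottom plate: d = -30.7556 mm → contributes +7 656 781 mm⁴
  web plate: d = 49.2444 mm → contributes +8 970 036 mm⁴
  top plate: d = 120.244 mm → contributes +13 891 897 mm⁴
Total I = 30 518 715 mm⁴.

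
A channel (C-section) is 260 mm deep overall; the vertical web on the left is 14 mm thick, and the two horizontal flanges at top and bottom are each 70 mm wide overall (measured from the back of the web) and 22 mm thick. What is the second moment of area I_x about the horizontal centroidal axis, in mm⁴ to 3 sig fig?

Break the section into simple shapes (no overlaps), measuring from the bottom-left corner of the bounding box.
Web: 14 × 260, A = 3 640 mm², y = 130 mm, Ī = 20 505 333 mm⁴.
Top flange (beyond web): 56 × 22, A = 1 232 mm², y = 249 mm, Ī = 49 691 mm⁴.
Bottom flange (beyond web): 56 × 22, A = 1 232 mm², y = 11 mm, Ī = 49 691 mm⁴.
By symmetry the centroid is at mid-height, ȳ = 130 mm.
Transfer each piece to the horizontal centroidal axis using Ī + A·d² with d = y − 130:
  web: d = 0 mm → contributes +20 505 333 mm⁴
  top flange (beyond web): d = 119 mm → contributes +17 496 043 mm⁴
  bottom flange (beyond web): d = -119 mm → contributes +17 496 043 mm⁴
Total I = 55 497 419 mm⁴.

I_x ≈ 5.55 × 10⁷ mm⁴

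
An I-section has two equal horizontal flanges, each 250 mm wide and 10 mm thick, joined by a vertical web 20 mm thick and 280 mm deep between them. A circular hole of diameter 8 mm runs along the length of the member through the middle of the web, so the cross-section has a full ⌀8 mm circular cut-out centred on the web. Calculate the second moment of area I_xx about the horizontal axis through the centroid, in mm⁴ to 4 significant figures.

Split into non-overlapping primitives; take the origin at the lower-left of the bounding box.
Bottom flange: 250 × 10, A = 2 500 mm², y = 5 mm, Ī = 20833.3 mm⁴.
Web: 20 × 280, A = 5 600 mm², y = 150 mm, Ī = 36 586 667 mm⁴.
Top flange: 250 × 10, A = 2 500 mm², y = 295 mm, Ī = 20833.3 mm⁴.
Hole (subtracted): ⌀8, A = 50.2655 mm², y = 150 mm, Ī = 201.062 mm⁴.
By symmetry the centroid is at mid-height, ȳ = 150 mm.
Transfer each piece to the horizontal axis through the centroid using Ī + A·d² with d = y − 150:
  bottom flange: d = -145 mm → contributes +52 583 333 mm⁴
  web: d = 0 mm → contributes +36 586 667 mm⁴
  top flange: d = 145 mm → contributes +52 583 333 mm⁴
  hole: d = 0 mm → contributes −201.062 mm⁴
Total I = 141 753 132 mm⁴.

I_xx ≈ 1.418 × 10⁸ mm⁴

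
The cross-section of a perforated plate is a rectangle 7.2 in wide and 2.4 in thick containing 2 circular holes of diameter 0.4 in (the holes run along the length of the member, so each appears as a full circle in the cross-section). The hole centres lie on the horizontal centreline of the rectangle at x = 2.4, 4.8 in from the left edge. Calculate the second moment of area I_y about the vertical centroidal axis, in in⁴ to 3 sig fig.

I_y ≈ 74.3 in⁴

Treat the section as a set of non-overlapping primitives; coordinates are from the bounding-box lower-left.
Plate: 7.2 × 2.4, A = 17.28 in², x = 3.6 in, Ī = 74.65 in⁴.
Hole 1 (subtracted): ⌀0.4, A = 0.12566 in², x = 2.4 in, Ī = 0.0012566 in⁴.
Hole 2 (subtracted): ⌀0.4, A = 0.12566 in², x = 4.8 in, Ī = 0.0012566 in⁴.
By symmetry the centroid is at mid-width, x̄ = 3.6 in.
Transfer each piece to the vertical centroidal axis using Ī + A·d² with d = x − 3.6:
  plate: d = 0 in → contributes +74.65 in⁴
  hole 1: d = -1.2 in → contributes −0.18221 in⁴
  hole 2: d = 1.2 in → contributes −0.18221 in⁴
Total I = 74.285 in⁴.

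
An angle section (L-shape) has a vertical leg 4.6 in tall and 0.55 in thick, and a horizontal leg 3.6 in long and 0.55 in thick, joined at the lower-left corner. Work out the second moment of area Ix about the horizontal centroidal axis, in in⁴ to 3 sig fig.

Ix ≈ 8.64 in⁴

Decompose the section into non-overlapping parts with the origin at the bottom-left of its bounding rectangle.
Vertical leg: 0.55 × 4.6, A = 2.53 in², y = 2.3 in, Ī = 4.4612 in⁴.
Horizontal leg (remainder): 3.05 × 0.55, A = 1.6775 in², y = 0.275 in, Ī = 0.042287 in⁴.
Centroid: ȳ = ΣA·y / ΣA = 1.4926 in.
Transfer each piece to the horizontal centroidal axis using Ī + A·d² with d = y − 1.4926:
  vertical leg: d = 0.80735 in → contributes +6.1103 in⁴
  horizontal leg (remainder): d = -1.2176 in → contributes +2.5295 in⁴
Total I = 8.6398 in⁴.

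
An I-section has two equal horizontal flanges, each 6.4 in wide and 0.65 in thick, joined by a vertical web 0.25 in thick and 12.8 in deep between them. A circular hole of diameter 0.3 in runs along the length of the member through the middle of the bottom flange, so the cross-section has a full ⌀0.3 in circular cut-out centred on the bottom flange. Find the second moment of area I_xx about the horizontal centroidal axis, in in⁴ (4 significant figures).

I_xx ≈ 417.0 in⁴

Split into non-overlapping primitives; take the origin at the lower-left of the bounding box.
Bottom flange: 6.4 × 0.65, A = 4.16 in², y = 0.325 in, Ī = 0.146467 in⁴.
Web: 0.25 × 12.8, A = 3.2 in², y = 7.05 in, Ī = 43.6907 in⁴.
Top flange: 6.4 × 0.65, A = 4.16 in², y = 13.775 in, Ī = 0.146467 in⁴.
Hole (subtracted): ⌀0.3, A = 0.0706858 in², y = 0.325 in, Ī = 0.000397608 in⁴.
Centroid: ȳ = ΣA·y / ΣA = 7.09152 in.
Transfer each piece to the horizontal centroidal axis using Ī + A·d² with d = y − 7.09152:
  bottom flange: d = -6.76652 in → contributes +190.615 in⁴
  web: d = -0.0415188 in → contributes +43.6962 in⁴
  top flange: d = 6.68348 in → contributes +185.969 in⁴
  hole: d = -6.76652 in → contributes −3.2368 in⁴
Total I = 417.044 in⁴.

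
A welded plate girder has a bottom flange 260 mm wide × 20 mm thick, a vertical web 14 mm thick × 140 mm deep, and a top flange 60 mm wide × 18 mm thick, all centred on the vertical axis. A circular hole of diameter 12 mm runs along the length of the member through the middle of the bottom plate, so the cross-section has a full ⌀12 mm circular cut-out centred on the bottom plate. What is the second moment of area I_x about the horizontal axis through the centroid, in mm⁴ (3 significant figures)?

I_x ≈ 3.00 × 10⁷ mm⁴

Split into non-overlapping primitives; take the origin at the lower-left of the bounding box.
Bottom plate: 260 × 20, A = 5 200 mm², y = 10 mm, Ī = 173 333 mm⁴.
Web plate: 14 × 140, A = 1 960 mm², y = 90 mm, Ī = 3 201 333 mm⁴.
Top plate: 60 × 18, A = 1 080 mm², y = 169 mm, Ī = 29 160 mm⁴.
Hole (subtracted): ⌀12, A = 113.1 mm², y = 10 mm, Ī = 1017.9 mm⁴.
Centroid: ȳ = ΣA·y / ΣA = 50.424 mm.
Transfer each piece to the horizontal axis through the centroid using Ī + A·d² with d = y − 50.424:
  bottom plate: d = -40.424 mm → contributes +8 670 553 mm⁴
  web plate: d = 39.576 mm → contributes +6 271 239 mm⁴
  top plate: d = 118.58 mm → contributes +15 214 309 mm⁴
  hole: d = -40.424 mm → contributes −185 828 mm⁴
Total I = 29 970 274 mm⁴.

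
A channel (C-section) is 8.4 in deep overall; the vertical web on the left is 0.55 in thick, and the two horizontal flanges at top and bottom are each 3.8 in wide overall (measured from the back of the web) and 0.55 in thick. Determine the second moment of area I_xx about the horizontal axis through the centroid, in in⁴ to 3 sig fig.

I_xx ≈ 82.3 in⁴

Decompose the section into non-overlapping parts with the origin at the bottom-left of its bounding rectangle.
Web: 0.55 × 8.4, A = 4.62 in², y = 4.2 in, Ī = 27.166 in⁴.
Top flange (beyond web): 3.25 × 0.55, A = 1.7875 in², y = 8.125 in, Ī = 0.04506 in⁴.
Bottom flange (beyond web): 3.25 × 0.55, A = 1.7875 in², y = 0.275 in, Ī = 0.04506 in⁴.
By symmetry the centroid is at mid-height, ȳ = 4.2 in.
Transfer each piece to the horizontal axis through the centroid using Ī + A·d² with d = y − 4.2:
  web: d = 0 in → contributes +27.166 in⁴
  top flange (beyond web): d = 3.925 in → contributes +27.583 in⁴
  bottom flange (beyond web): d = -3.925 in → contributes +27.583 in⁴
Total I = 82.331 in⁴.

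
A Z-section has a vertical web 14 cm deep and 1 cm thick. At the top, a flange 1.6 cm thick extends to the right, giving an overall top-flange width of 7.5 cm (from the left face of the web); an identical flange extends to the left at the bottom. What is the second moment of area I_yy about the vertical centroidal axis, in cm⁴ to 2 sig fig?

Treat the section as a set of non-overlapping primitives; coordinates are from the bounding-box lower-left.
Web: 1 × 14, A = 14 cm², x = 7 cm, Ī = 1.167 cm⁴.
Top flange (beyond web): 6.5 × 1.6, A = 10.4 cm², x = 10.75 cm, Ī = 36.62 cm⁴.
Bottom flange (beyond web): 6.5 × 1.6, A = 10.4 cm², x = 3.25 cm, Ī = 36.62 cm⁴.
Centroid: x̄ = ΣA·x / ΣA = 7 cm.
Transfer each piece to the vertical centroidal axis using Ī + A·d² with d = x − 7:
  web: d = 0 cm → contributes +1.167 cm⁴
  top flange (beyond web): d = 3.75 cm → contributes +182.9 cm⁴
  bottom flange (beyond web): d = -3.75 cm → contributes +182.9 cm⁴
Total I = 366.9 cm⁴.

I_yy ≈ 370 cm⁴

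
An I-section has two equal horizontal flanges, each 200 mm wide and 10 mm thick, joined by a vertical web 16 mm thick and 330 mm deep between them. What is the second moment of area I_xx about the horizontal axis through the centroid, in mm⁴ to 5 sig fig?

Break the section into simple shapes (no overlaps), measuring from the bottom-left corner of the bounding box.
Bottom flange: 200 × 10, A = 2 000 mm², y = 5 mm, Ī = 16666.67 mm⁴.
Web: 16 × 330, A = 5 280 mm², y = 175 mm, Ī = 47 916 000 mm⁴.
Top flange: 200 × 10, A = 2 000 mm², y = 345 mm, Ī = 16666.67 mm⁴.
By symmetry the centroid is at mid-height, ȳ = 175 mm.
Transfer each piece to the horizontal axis through the centroid using Ī + A·d² with d = y − 175:
  bottom flange: d = -170 mm → contributes +57 816 667 mm⁴
  web: d = 0 mm → contributes +47 916 000 mm⁴
  top flange: d = 170 mm → contributes +57 816 667 mm⁴
Total I = 163 549 333 mm⁴.

I_xx ≈ 1.6355 × 10⁸ mm⁴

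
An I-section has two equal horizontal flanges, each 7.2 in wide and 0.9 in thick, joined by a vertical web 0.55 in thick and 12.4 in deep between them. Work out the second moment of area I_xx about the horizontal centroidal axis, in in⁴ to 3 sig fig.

I_xx ≈ 661 in⁴

Split into non-overlapping primitives; take the origin at the lower-left of the bounding box.
Bottom flange: 7.2 × 0.9, A = 6.48 in², y = 0.45 in, Ī = 0.4374 in⁴.
Web: 0.55 × 12.4, A = 6.82 in², y = 7.1 in, Ī = 87.387 in⁴.
Top flange: 7.2 × 0.9, A = 6.48 in², y = 13.75 in, Ī = 0.4374 in⁴.
By symmetry the centroid is at mid-height, ȳ = 7.1 in.
Transfer each piece to the horizontal centroidal axis using Ī + A·d² with d = y − 7.1:
  bottom flange: d = -6.65 in → contributes +287 in⁴
  web: d = 0 in → contributes +87.387 in⁴
  top flange: d = 6.65 in → contributes +287 in⁴
Total I = 661.39 in⁴.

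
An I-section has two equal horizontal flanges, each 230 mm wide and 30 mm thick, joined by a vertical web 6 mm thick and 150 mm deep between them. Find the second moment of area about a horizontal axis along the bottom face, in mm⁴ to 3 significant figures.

I_base ≈ 2.77 × 10⁸ mm⁴

Split into non-overlapping primitives; take the origin at the lower-left of the bounding box.
Bottom flange: 230 × 30, A = 6 900 mm², y = 15 mm, Ī = 517 500 mm⁴.
Web: 6 × 150, A = 900 mm², y = 105 mm, Ī = 1 687 500 mm⁴.
Top flange: 230 × 30, A = 6 900 mm², y = 195 mm, Ī = 517 500 mm⁴.
Transfer each piece to the bottom edge using Ī + A·d² with d = y − 0:
  bottom flange: d = 15 mm → contributes +2 070 000 mm⁴
  web: d = 105 mm → contributes +11 610 000 mm⁴
  top flange: d = 195 mm → contributes +262 890 000 mm⁴
Total I = 276 570 000 mm⁴.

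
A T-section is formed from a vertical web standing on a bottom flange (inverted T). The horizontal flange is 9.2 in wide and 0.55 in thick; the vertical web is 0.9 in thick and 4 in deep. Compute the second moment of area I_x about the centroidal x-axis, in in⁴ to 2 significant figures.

I_x ≈ 16 in⁴

Decompose the section into non-overlapping parts with the origin at the bottom-left of its bounding rectangle.
Flange: 9.2 × 0.55, A = 5.06 in², y = 0.275 in, Ī = 0.1276 in⁴.
Web: 0.9 × 4, A = 3.6 in², y = 2.55 in, Ī = 4.8 in⁴.
Centroid: ȳ = ΣA·y / ΣA = 1.221 in.
Transfer each piece to the centroidal x-axis using Ī + A·d² with d = y − 1.221:
  flange: d = -0.9457 in → contributes +4.653 in⁴
  web: d = 1.329 in → contributes +11.16 in⁴
Total I = 15.81 in⁴.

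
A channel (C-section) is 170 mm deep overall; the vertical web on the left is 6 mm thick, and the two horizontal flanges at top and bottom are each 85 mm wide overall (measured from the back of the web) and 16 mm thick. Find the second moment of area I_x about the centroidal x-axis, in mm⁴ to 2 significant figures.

Treat the section as a set of non-overlapping primitives; coordinates are from the bounding-box lower-left.
Web: 6 × 170, A = 1 020 mm², y = 85 mm, Ī = 2 456 500 mm⁴.
Top flange (beyond web): 79 × 16, A = 1 264 mm², y = 162 mm, Ī = 26 965 mm⁴.
Bottom flange (beyond web): 79 × 16, A = 1 264 mm², y = 8 mm, Ī = 26 965 mm⁴.
By symmetry the centroid is at mid-height, ȳ = 85 mm.
Transfer each piece to the centroidal x-axis using Ī + A·d² with d = y − 85:
  web: d = 0 mm → contributes +2 456 500 mm⁴
  top flange (beyond web): d = 77 mm → contributes +7 521 221 mm⁴
  bottom flange (beyond web): d = -77 mm → contributes +7 521 221 mm⁴
Total I = 17 498 943 mm⁴.

I_x ≈ 1.7 × 10⁷ mm⁴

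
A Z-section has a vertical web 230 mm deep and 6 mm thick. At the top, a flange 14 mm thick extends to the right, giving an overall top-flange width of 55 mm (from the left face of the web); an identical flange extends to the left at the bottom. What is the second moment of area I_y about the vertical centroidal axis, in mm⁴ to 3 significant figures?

Split into non-overlapping primitives; take the origin at the lower-left of the bounding box.
Web: 6 × 230, A = 1 380 mm², x = 52 mm, Ī = 4 140 mm⁴.
Top flange (beyond web): 49 × 14, A = 686 mm², x = 79.5 mm, Ī = 137 257 mm⁴.
Bottom flange (beyond web): 49 × 14, A = 686 mm², x = 24.5 mm, Ī = 137 257 mm⁴.
Centroid: x̄ = ΣA·x / ΣA = 52 mm.
Transfer each piece to the vertical centroidal axis using Ī + A·d² with d = x − 52:
  web: d = 0 mm → contributes +4 140 mm⁴
  top flange (beyond web): d = 27.5 mm → contributes +656 045 mm⁴
  bottom flange (beyond web): d = -27.5 mm → contributes +656 045 mm⁴
Total I = 1 316 229 mm⁴.

I_y ≈ 1.32 × 10⁶ mm⁴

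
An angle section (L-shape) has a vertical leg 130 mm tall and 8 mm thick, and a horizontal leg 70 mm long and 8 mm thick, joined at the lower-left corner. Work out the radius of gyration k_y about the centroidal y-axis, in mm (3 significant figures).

k_y ≈ 19.4 mm

Break the section into simple shapes (no overlaps), measuring from the bottom-left corner of the bounding box.
Vertical leg: 8 × 130, A = 1 040 mm², x = 4 mm, Ī = 5546.7 mm⁴.
Horizontal leg (remainder): 62 × 8, A = 496 mm², x = 39 mm, Ī = 158 885 mm⁴.
Centroid: x̄ = ΣA·x / ΣA = 15.302 mm.
Transfer each piece to the centroidal y-axis using Ī + A·d² with d = x − 15.302:
  vertical leg: d = -11.302 mm → contributes +138 393 mm⁴
  horizontal leg (remainder): d = 23.698 mm → contributes +437 435 mm⁴
Total I = 575 828 mm⁴.
Radius of gyration: k = √(I/A) = √(575 828 / 1 536) = 19.362 mm.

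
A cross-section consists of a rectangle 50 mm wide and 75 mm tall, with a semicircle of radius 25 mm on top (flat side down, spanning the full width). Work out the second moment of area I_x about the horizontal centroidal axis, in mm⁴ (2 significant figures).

I_x ≈ 3.6 × 10⁶ mm⁴

Decompose the section into non-overlapping parts with the origin at the bottom-left of its bounding rectangle.
Rectangular body: 50 × 75, A = 3 750 mm², y = 37.5 mm, Ī = 1 757 813 mm⁴.
Semicircular cap: semicircle r = 25, A = 981.7 mm², y = 85.61 mm, Ī = 42 874 mm⁴.
Centroid: ȳ = ΣA·y / ΣA = 47.48 mm.
Transfer each piece to the horizontal centroidal axis using Ī + A·d² with d = y − 47.48:
  rectangular body: d = -9.982 mm → contributes +2 131 462 mm⁴
  semicircular cap: d = 38.13 mm → contributes +1 470 110 mm⁴
Total I = 3 601 572 mm⁴.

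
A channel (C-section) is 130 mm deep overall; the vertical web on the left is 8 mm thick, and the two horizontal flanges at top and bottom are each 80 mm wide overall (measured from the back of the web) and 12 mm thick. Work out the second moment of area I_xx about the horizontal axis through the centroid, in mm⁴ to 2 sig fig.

Break the section into simple shapes (no overlaps), measuring from the bottom-left corner of the bounding box.
Web: 8 × 130, A = 1 040 mm², y = 65 mm, Ī = 1 464 667 mm⁴.
Top flange (beyond web): 72 × 12, A = 864 mm², y = 124 mm, Ī = 10 368 mm⁴.
Bottom flange (beyond web): 72 × 12, A = 864 mm², y = 6 mm, Ī = 10 368 mm⁴.
By symmetry the centroid is at mid-height, ȳ = 65 mm.
Transfer each piece to the horizontal axis through the centroid using Ī + A·d² with d = y − 65:
  web: d = 0 mm → contributes +1 464 667 mm⁴
  top flange (beyond web): d = 59 mm → contributes +3 017 952 mm⁴
  bottom flange (beyond web): d = -59 mm → contributes +3 017 952 mm⁴
Total I = 7 500 571 mm⁴.

I_xx ≈ 7.5 × 10⁶ mm⁴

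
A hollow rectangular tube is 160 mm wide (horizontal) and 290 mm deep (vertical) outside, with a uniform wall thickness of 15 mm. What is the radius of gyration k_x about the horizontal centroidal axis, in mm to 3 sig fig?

Decompose the section into non-overlapping parts with the origin at the bottom-left of its bounding rectangle.
Outer rectangle: 160 × 290, A = 46 400 mm², y = 145 mm, Ī = 325 186 667 mm⁴.
Inner void (subtracted): 130 × 260, A = 33 800 mm², y = 145 mm, Ī = 190 406 667 mm⁴.
By symmetry the centroid is at mid-height, ȳ = 145 mm.
All pieces are centred on the horizontal centroidal axis, so I = ΣĪ (holes subtracted) = 134 780 000 mm⁴.
Radius of gyration: k = √(I/A) = √(134 780 000 / 12 600) = 103.43 mm.

k_x ≈ 103 mm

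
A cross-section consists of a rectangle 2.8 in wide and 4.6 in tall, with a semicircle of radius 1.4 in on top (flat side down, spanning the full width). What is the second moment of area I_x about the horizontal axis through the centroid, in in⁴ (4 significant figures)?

Treat the section as a set of non-overlapping primitives; coordinates are from the bounding-box lower-left.
Rectangular body: 2.8 × 4.6, A = 12.88 in², y = 2.3 in, Ī = 22.7117 in⁴.
Semicircular cap: semicircle r = 1.4, A = 3.07876 in², y = 5.19418 in, Ī = 0.421642 in⁴.
Centroid: ȳ = ΣA·y / ΣA = 2.85834 in.
Transfer each piece to the horizontal axis through the centroid using Ī + A·d² with d = y − 2.85834:
  rectangular body: d = -0.558344 in → contributes +26.7271 in⁴
  semicircular cap: d = 2.33583 in → contributes +17.2197 in⁴
Total I = 43.9468 in⁴.

I_x ≈ 43.95 in⁴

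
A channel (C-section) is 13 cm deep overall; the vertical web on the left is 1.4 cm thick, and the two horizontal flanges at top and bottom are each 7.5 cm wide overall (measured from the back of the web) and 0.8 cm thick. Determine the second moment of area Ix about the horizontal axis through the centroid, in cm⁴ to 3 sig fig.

Treat the section as a set of non-overlapping primitives; coordinates are from the bounding-box lower-left.
Web: 1.4 × 13, A = 18.2 cm², y = 6.5 cm, Ī = 256.32 cm⁴.
Top flange (beyond web): 6.1 × 0.8, A = 4.88 cm², y = 12.6 cm, Ī = 0.26027 cm⁴.
Bottom flange (beyond web): 6.1 × 0.8, A = 4.88 cm², y = 0.4 cm, Ī = 0.26027 cm⁴.
By symmetry the centroid is at mid-height, ȳ = 6.5 cm.
Transfer each piece to the horizontal axis through the centroid using Ī + A·d² with d = y − 6.5:
  web: d = 0 cm → contributes +256.32 cm⁴
  top flange (beyond web): d = 6.1 cm → contributes +181.85 cm⁴
  bottom flange (beyond web): d = -6.1 cm → contributes +181.85 cm⁴
Total I = 620.01 cm⁴.

Ix ≈ 620 cm⁴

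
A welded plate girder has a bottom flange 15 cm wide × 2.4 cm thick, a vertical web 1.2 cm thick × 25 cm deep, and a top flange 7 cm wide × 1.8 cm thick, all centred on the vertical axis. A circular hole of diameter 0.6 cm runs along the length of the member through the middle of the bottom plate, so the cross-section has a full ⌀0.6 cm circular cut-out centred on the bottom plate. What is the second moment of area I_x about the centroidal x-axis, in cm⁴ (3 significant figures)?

I_x ≈ 9240 cm⁴

Treat the section as a set of non-overlapping primitives; coordinates are from the bounding-box lower-left.
Bottom plate: 15 × 2.4, A = 36 cm², y = 1.2 cm, Ī = 17.28 cm⁴.
Web plate: 1.2 × 25, A = 30 cm², y = 14.9 cm, Ī = 1562.5 cm⁴.
Top plate: 7 × 1.8, A = 12.6 cm², y = 28.3 cm, Ī = 3.402 cm⁴.
Hole (subtracted): ⌀0.6, A = 0.28274 cm², y = 1.2 cm, Ī = 0.0063617 cm⁴.
Centroid: ȳ = ΣA·y / ΣA = 10.808 cm.
Transfer each piece to the centroidal x-axis using Ī + A·d² with d = y − 10.808:
  bottom plate: d = -9.6078 cm → contributes +3340.5 cm⁴
  web plate: d = 4.0922 cm → contributes +2064.9 cm⁴
  top plate: d = 17.492 cm → contributes +3858.7 cm⁴
  hole: d = -9.6078 cm → contributes −26.107 cm⁴
Total I = 9237.9 cm⁴.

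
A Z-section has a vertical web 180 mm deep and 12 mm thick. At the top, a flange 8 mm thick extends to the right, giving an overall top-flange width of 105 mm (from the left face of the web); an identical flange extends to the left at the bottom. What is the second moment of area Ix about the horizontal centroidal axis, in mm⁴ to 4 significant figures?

Decompose the section into non-overlapping parts with the origin at the bottom-left of its bounding rectangle.
Web: 12 × 180, A = 2 160 mm², y = 90 mm, Ī = 5 832 000 mm⁴.
Top flange (beyond web): 93 × 8, A = 744 mm², y = 176 mm, Ī = 3 968 mm⁴.
Bottom flange (beyond web): 93 × 8, A = 744 mm², y = 4 mm, Ī = 3 968 mm⁴.
Centroid: ȳ = ΣA·y / ΣA = 90 mm.
Transfer each piece to the horizontal centroidal axis using Ī + A·d² with d = y − 90:
  web: d = 0 mm → contributes +5 832 000 mm⁴
  top flange (beyond web): d = 86 mm → contributes +5 506 592 mm⁴
  bottom flange (beyond web): d = -86 mm → contributes +5 506 592 mm⁴
Total I = 16 845 184 mm⁴.

Ix ≈ 1.685 × 10⁷ mm⁴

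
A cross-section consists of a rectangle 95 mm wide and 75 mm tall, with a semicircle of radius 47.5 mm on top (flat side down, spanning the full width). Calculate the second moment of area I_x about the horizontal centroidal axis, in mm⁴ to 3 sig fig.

I_x ≈ 1.18 × 10⁷ mm⁴

Treat the section as a set of non-overlapping primitives; coordinates are from the bounding-box lower-left.
Rectangular body: 95 × 75, A = 7 125 mm², y = 37.5 mm, Ī = 3 339 844 mm⁴.
Semicircular cap: semicircle r = 47.5, A = 3544.1 mm², y = 95.16 mm, Ī = 558 736 mm⁴.
Centroid: ȳ = ΣA·y / ΣA = 56.654 mm.
Transfer each piece to the horizontal centroidal axis using Ī + A·d² with d = y − 56.654:
  rectangular body: d = -19.154 mm → contributes +5 953 728 mm⁴
  semicircular cap: d = 38.506 mm → contributes +5 813 632 mm⁴
Total I = 11 767 360 mm⁴.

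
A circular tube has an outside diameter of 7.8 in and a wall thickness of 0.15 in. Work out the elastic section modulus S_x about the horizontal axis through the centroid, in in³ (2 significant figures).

Break the section into simple shapes (no overlaps), measuring from the bottom-left corner of the bounding box.
Outer circle: ⌀7.8, A = 47.78 in², y = 3.9 in, Ī = 181.7 in⁴.
Bore (subtracted): ⌀7.5, A = 44.18 in², y = 3.9 in, Ī = 155.3 in⁴.
By symmetry the centroid is at mid-height, ȳ = 3.9 in.
All pieces are centred on the horizontal axis through the centroid, so I = ΣĪ (holes subtracted) = 26.38 in⁴.
Extreme fibre distance c = 3.9 in; S = I/c = 6.765 in³.

S_x ≈ 6.8 in³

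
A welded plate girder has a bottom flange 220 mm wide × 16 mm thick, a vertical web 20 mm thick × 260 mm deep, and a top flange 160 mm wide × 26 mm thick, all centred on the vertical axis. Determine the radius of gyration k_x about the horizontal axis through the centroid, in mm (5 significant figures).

Treat the section as a set of non-overlapping primitives; coordinates are from the bounding-box lower-left.
Bottom plate: 220 × 16, A = 3 520 mm², y = 8 mm, Ī = 75093.33 mm⁴.
Web plate: 20 × 260, A = 5 200 mm², y = 146 mm, Ī = 29 293 333 mm⁴.
Top plate: 160 × 26, A = 4 160 mm², y = 289 mm, Ī = 234346.7 mm⁴.
Centroid: ȳ = ΣA·y / ΣA = 154.472 mm.
Transfer each piece to the horizontal axis through the centroid using Ī + A·d² with d = y − 154.472:
  bottom plate: d = -146.472 mm → contributes +75 593 389 mm⁴
  web plate: d = -8.47205 mm → contributes +29 666 567 mm⁴
  top plate: d = 134.528 mm → contributes +75 521 067 mm⁴
Total I = 180 781 023 mm⁴.
Radius of gyration: k = √(I/A) = √(180 781 023 / 12 880) = 118.4728 mm.

k_x ≈ 118.47 mm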